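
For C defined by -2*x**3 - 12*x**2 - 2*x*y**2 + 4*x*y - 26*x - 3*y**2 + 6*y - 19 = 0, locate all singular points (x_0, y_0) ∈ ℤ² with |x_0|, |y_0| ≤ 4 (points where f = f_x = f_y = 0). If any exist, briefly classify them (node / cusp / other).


Singular points: {(-2, 1)}; classification: cusp.

Compute partial derivatives:
  f_x = -6*x**2 - 24*x - 2*y**2 + 4*y - 26.
  f_y = -4*x*y + 4*x - 6*y + 6.
Scan x_0 ∈ {−4, ..., 4}. For each x_0, f_y(x_0, y) is a polynomial in y; find its integer roots y ∈ {−4, ..., 4}, then test f_x and f at those candidates.
  x = -4: f_y(-4, y) = 10*y - 10; vanishes at y ∈ {1}. (-4, 1): f_x = -24 ≠ 0.
  x = -3: f_y(-3, y) = 6*y - 6; vanishes at y ∈ {1}. (-3, 1): f_x = -6 ≠ 0.
  x = -2: f_y(-2, y) = 2*y - 2; vanishes at y ∈ {1}. (-2, 1): f_x = 0, f = 0 — SINGULAR.
  x = -1: f_y(-1, y) = 2 - 2*y; vanishes at y ∈ {1}. (-1, 1): f_x = -6 ≠ 0.
  x = 0: f_y(0, y) = 6 - 6*y; vanishes at y ∈ {1}. (0, 1): f_x = -24 ≠ 0.
  x = 1: f_y(1, y) = 10 - 10*y; vanishes at y ∈ {1}. (1, 1): f_x = -54 ≠ 0.
  x = 2: f_y(2, y) = 14 - 14*y; vanishes at y ∈ {1}. (2, 1): f_x = -96 ≠ 0.
  x = 3: f_y(3, y) = 18 - 18*y; vanishes at y ∈ {1}. (3, 1): f_x = -150 ≠ 0.
  x = 4: f_y(4, y) = 22 - 22*y; vanishes at y ∈ {1}. (4, 1): f_x = -216 ≠ 0.
Only singular point on the grid: (-2, 1).
Classify: substitute x = -2 + u, y = 1 + v and expand: f = -2*u**3 - 2*u*v**2 + v**2.
No constant or linear terms (consistent with a singular point). Quadratic part: v**2. Cubic part: -2*u**3 - 2*u*v**2.
The quadratic part v**2 is a perfect square, so there is a single (double) tangent line v = 0, i.e. y = 1. Restricting the cubic part to that line (v = 0) leaves -2*u**3 ≠ 0, so f is not divisible by v and the branch is v² ≈ 2*u**3 to lowest order — this is a cusp.
Classification: cusp.


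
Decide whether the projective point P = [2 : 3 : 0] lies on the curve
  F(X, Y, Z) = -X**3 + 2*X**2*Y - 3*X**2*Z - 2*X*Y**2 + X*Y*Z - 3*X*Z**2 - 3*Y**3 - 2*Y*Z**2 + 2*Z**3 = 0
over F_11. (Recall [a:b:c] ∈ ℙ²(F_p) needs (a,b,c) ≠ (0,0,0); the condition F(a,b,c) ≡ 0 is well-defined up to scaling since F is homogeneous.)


F(2,3,0) ≡ 9 (mod 11); P is NOT on the curve.

Evaluate F(2, 3, 0) term-by-term (mod 11).
  -X**3 ↦ -1·8·1·1 = -8
  2*X**2*Y ↦ 2·4·3·1 = 24
  -3*X**2*Z ↦ -3·4·1·0 = 0
  -2*X*Y**2 ↦ -2·2·9·1 = -36
  X*Y*Z ↦ 1·2·3·0 = 0
  -3*X*Z**2 ↦ -3·2·1·0 = 0
  -3*Y**3 ↦ -3·1·27·1 = -81
  -2*Y*Z**2 ↦ -2·1·3·0 = 0
  2*Z**3 ↦ 2·1·1·0 = 0
Sum: F(2, 3, 0) = (-8) + (24) + (0) + (-36) + (0) + (0) + (-81) + (0) + (0) = -101.
Reducing mod 11: -101 ≡ 9 (mod 11).
Since F(a, b, c) ≡ 9 ≠ 0 (mod 11), P does NOT lie on the curve.


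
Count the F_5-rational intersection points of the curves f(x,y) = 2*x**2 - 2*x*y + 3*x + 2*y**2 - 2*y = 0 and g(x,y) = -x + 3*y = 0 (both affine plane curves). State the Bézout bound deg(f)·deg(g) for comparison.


Common zeros: {(0, 0), (1, 2)}; count = 2; Bézout bound = 2.

deg(f) = 2, deg(g) = 1, so Bézout bound = 2.
Scan x ∈ F_5. For each x, list the y ∈ F_5 with f(x, y) ≡ 0 and those with g(x, y) ≡ 0 (mod 5); the common zeros in that column are the intersection.
  x = 0: f ≡ 0 at y ∈ {0, 1}; g ≡ 0 at y ∈ {0}; common: {0}.
  x = 1: f ≡ 0 at y ∈ {0, 2}; g ≡ 0 at y ∈ {2}; common: {2}.
  x = 2: f ≡ 0 at y ∈ {1, 2}; g ≡ 0 at y ∈ {4}; common: ∅.
  x = 3: f ≡ 0 at y ∈ ∅; g ≡ 0 at y ∈ {1}; common: ∅.
  x = 4: f ≡ 0 at y ∈ ∅; g ≡ 0 at y ∈ {3}; common: ∅.
Collecting: common zeros = {(0, 0), (1, 2)}, so the count is 2.
Comparison with the Bézout bound: 2 ≤ 2 = deg(f)·deg(g), as expected for curves with no common component (the bound is attained).


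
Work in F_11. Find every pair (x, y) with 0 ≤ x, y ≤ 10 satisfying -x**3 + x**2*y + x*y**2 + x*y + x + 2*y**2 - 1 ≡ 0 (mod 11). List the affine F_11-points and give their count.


Affine F_11-points: {(1, 4), (1, 10), (2, 7), (2, 8), (4, 6), (4, 9), (5, 0), (5, 2), (7, 3), (9, 3), (10, 1), (10, 10)}; count = 12.

For each of the 121 pairs (x, y) ∈ F_11², evaluate f(x, y) mod 11. Record the zeros.
  x = 0: [0↦10, 1↦1, 2↦7, 3↦6, 4↦9, 5↦5, 6↦5, 7↦9, 8↦6, 9↦7, 10↦1]  zeros at y ∈ ∅
  x = 1: [0↦10, 1↦4, 2↦4, 3↦10, 4↦0, 5↦7, 6↦9, 7↦6, 8↦9, 9↦7, 10↦0]  zeros at y ∈ {4, 10}
  x = 2: [0↦4, 1↦3, 2↦10, 3↦3, 4↦4, 5↦2, 6↦8, 7↦0, 8↦0, 9↦8, 10↦2]  zeros at y ∈ {7, 8}
  x = 3: [0↦8, 1↦3, 2↦8, 3↦1, 4↦4, 5↦6, 6↦7, 7↦7, 8↦6, 9↦4, 10↦1]  zeros at y ∈ ∅
  x = 4: [0↦5, 1↦9, 2↦3, 3↦9, 4↦5, 5↦2, 6↦0, 7↦10, 8↦10, 9↦0, 10↦2]  zeros at y ∈ {6, 9}
  x = 5: [0↦0, 1↦4, 2↦0, 3↦10, 4↦1, 5↦6, 6↦3, 7↦3, 8↦6, 9↦1, 10↦10]  zeros at y ∈ {0, 2}
  x = 6: [0↦9, 1↦4, 2↦4, 3↦9, 4↦8, 5↦1, 6↦10, 7↦2, 8↦10, 9↦1, 10↦8]  zeros at y ∈ ∅
  x = 7: [0↦4, 1↦3, 2↦9, 3↦0, 4↦9, 5↦3, 6↦4, 7↦1, 8↦5, 9↦5, 10↦1]  zeros at y ∈ {3}
  x = 8: [0↦1, 1↦6, 2↦9, 3↦10, 4↦9, 5↦6, 6↦1, 7↦5, 8↦7, 9↦7, 10↦5]  zeros at y ∈ ∅
  x = 9: [0↦5, 1↦7, 2↦9, 3↦0, 4↦2, 5↦4, 6↦6, 7↦8, 8↦10, 9↦1, 10↦3]  zeros at y ∈ {3}
  x = 10: [0↦10, 1↦0, 2↦3, 3↦8, 4↦4, 5↦2, 6↦2, 7↦4, 8↦8, 9↦3, 10↦0]  zeros at y ∈ {1, 10}
Collecting zeros: affine points = {(1, 4), (1, 10), (2, 7), (2, 8), (4, 6), (4, 9), (5, 0), (5, 2), (7, 3), (9, 3), (10, 1), (10, 10)}.
Total count |C(F_11)_aff| = 12.


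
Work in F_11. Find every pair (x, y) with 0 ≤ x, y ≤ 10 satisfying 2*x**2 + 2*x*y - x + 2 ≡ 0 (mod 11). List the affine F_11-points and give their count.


Affine F_11-points: {(1, 4), (2, 9), (3, 10), (4, 10), (5, 3), (6, 9), (7, 2), (8, 2), (9, 3), (10, 8)}; count = 10.

For each of the 121 pairs (x, y) ∈ F_11², evaluate f(x, y) mod 11. Record the zeros.
  x = 0: [0↦2, 1↦2, 2↦2, 3↦2, 4↦2, 5↦2, 6↦2, 7↦2, 8↦2, 9↦2, 10↦2]  zeros at y ∈ ∅
  x = 1: [0↦3, 1↦5, 2↦7, 3↦9, 4↦0, 5↦2, 6↦4, 7↦6, 8↦8, 9↦10, 10↦1]  zeros at y ∈ {4}
  x = 2: [0↦8, 1↦1, 2↦5, 3↦9, 4↦2, 5↦6, 6↦10, 7↦3, 8↦7, 9↦0, 10↦4]  zeros at y ∈ {9}
  x = 3: [0↦6, 1↦1, 2↦7, 3↦2, 4↦8, 5↦3, 6↦9, 7↦4, 8↦10, 9↦5, 10↦0]  zeros at y ∈ {10}
  x = 4: [0↦8, 1↦5, 2↦2, 3↦10, 4↦7, 5↦4, 6↦1, 7↦9, 8↦6, 9↦3, 10↦0]  zeros at y ∈ {10}
  x = 5: [0↦3, 1↦2, 2↦1, 3↦0, 4↦10, 5↦9, 6↦8, 7↦7, 8↦6, 9↦5, 10↦4]  zeros at y ∈ {3}
  x = 6: [0↦2, 1↦3, 2↦4, 3↦5, 4↦6, 5↦7, 6↦8, 7↦9, 8↦10, 9↦0, 10↦1]  zeros at y ∈ {9}
  x = 7: [0↦5, 1↦8, 2↦0, 3↦3, 4↦6, 5↦9, 6↦1, 7↦4, 8↦7, 9↦10, 10↦2]  zeros at y ∈ {2}
  x = 8: [0↦1, 1↦6, 2↦0, 3↦5, 4↦10, 5↦4, 6↦9, 7↦3, 8↦8, 9↦2, 10↦7]  zeros at y ∈ {2}
  x = 9: [0↦1, 1↦8, 2↦4, 3↦0, 4↦7, 5↦3, 6↦10, 7↦6, 8↦2, 9↦9, 10↦5]  zeros at y ∈ {3}
  x = 10: [0↦5, 1↦3, 2↦1, 3↦10, 4↦8, 5↦6, 6↦4, 7↦2, 8↦0, 9↦9, 10↦7]  zeros at y ∈ {8}
Collecting zeros: affine points = {(1, 4), (2, 9), (3, 10), (4, 10), (5, 3), (6, 9), (7, 2), (8, 2), (9, 3), (10, 8)}.
Total count |C(F_11)_aff| = 10.


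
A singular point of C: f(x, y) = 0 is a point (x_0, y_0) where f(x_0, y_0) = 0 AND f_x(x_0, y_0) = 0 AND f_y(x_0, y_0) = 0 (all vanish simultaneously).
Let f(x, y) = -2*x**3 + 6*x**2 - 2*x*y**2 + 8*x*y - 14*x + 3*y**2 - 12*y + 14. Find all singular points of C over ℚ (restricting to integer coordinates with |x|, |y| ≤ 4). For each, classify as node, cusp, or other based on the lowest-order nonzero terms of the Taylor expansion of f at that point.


Singular points: {(1, 2)}; classification: cusp.

Compute partial derivatives:
  f_x = -6*x**2 + 12*x - 2*y**2 + 8*y - 14.
  f_y = -4*x*y + 8*x + 6*y - 12.
Scan x_0 ∈ {−4, ..., 4}. For each x_0, f_y(x_0, y) is a polynomial in y; find its integer roots y ∈ {−4, ..., 4}, then test f_x and f at those candidates.
  x = -4: f_y(-4, y) = 22*y - 44; vanishes at y ∈ {2}. (-4, 2): f_x = -150 ≠ 0.
  x = -3: f_y(-3, y) = 18*y - 36; vanishes at y ∈ {2}. (-3, 2): f_x = -96 ≠ 0.
  x = -2: f_y(-2, y) = 14*y - 28; vanishes at y ∈ {2}. (-2, 2): f_x = -54 ≠ 0.
  x = -1: f_y(-1, y) = 10*y - 20; vanishes at y ∈ {2}. (-1, 2): f_x = -24 ≠ 0.
  x = 0: f_y(0, y) = 6*y - 12; vanishes at y ∈ {2}. (0, 2): f_x = -6 ≠ 0.
  x = 1: f_y(1, y) = 2*y - 4; vanishes at y ∈ {2}. (1, 2): f_x = 0, f = 0 — SINGULAR.
  x = 2: f_y(2, y) = 4 - 2*y; vanishes at y ∈ {2}. (2, 2): f_x = -6 ≠ 0.
  x = 3: f_y(3, y) = 12 - 6*y; vanishes at y ∈ {2}. (3, 2): f_x = -24 ≠ 0.
  x = 4: f_y(4, y) = 20 - 10*y; vanishes at y ∈ {2}. (4, 2): f_x = -54 ≠ 0.
Only singular point on the grid: (1, 2).
Classify: substitute x = 1 + u, y = 2 + v and expand: f = -2*u**3 - 2*u*v**2 + v**2.
No constant or linear terms (consistent with a singular point). Quadratic part: v**2. Cubic part: -2*u**3 - 2*u*v**2.
The quadratic part v**2 is a perfect square, so there is a single (double) tangent line v = 0, i.e. y = 2. Restricting the cubic part to that line (v = 0) leaves -2*u**3 ≠ 0, so f is not divisible by v and the branch is v² ≈ 2*u**3 to lowest order — this is a cusp.
Classification: cusp.


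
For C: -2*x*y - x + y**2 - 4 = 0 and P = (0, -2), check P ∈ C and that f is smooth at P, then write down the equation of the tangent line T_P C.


Tangent line at P: 3*x - 4*y - 8 = 0.

Step 1: f(0, -2) = 0, so P lies on C.
Step 2: partial derivatives
  f_x(x, y) = -2*y - 1, f_y(x, y) = -2*x + 2*y.
  f_x(P) = 3, f_y(P) = -4 (gradient nonzero, so P is smooth).
Step 3: tangent line at P: 3·(x − 0) + -4·(y − -2) = 0.
Expanding: 3*x - 4*y - 8 = 0.


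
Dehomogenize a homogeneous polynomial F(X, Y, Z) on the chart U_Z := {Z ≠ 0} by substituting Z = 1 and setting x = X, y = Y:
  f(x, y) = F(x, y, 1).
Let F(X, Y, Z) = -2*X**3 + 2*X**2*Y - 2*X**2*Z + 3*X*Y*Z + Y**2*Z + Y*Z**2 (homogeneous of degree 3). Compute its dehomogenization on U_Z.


f(x, y) = -2*x**3 + 2*x**2*y - 2*x**2 + 3*x*y + y**2 + y

On U_Z we set Z = 1. Each monomial c·X^i·Y^j·Z^k in F becomes c·x^i·y^j·1^k = c·x^i·y^j.
Substituting Z = 1: F(X, Y, 1) = -2*x**3 + 2*x**2*y - 2*x**2 + 3*x*y + y**2 + y.
Note: deg(f) ≤ deg(F) = 3; strict inequality happens when F is divisible by Z (lost terms).


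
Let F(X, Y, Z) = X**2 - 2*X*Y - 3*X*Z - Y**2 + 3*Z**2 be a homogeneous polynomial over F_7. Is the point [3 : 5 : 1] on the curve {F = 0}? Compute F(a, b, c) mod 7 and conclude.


F(3,5,1) ≡ 4 (mod 7); P is NOT on the curve.

Evaluate F(3, 5, 1) term-by-term (mod 7).
  X**2 ↦ 1·9·1·1 = 9
  -2*X*Y ↦ -2·3·5·1 = -30
  -3*X*Z ↦ -3·3·1·1 = -9
  -Y**2 ↦ -1·1·25·1 = -25
  3*Z**2 ↦ 3·1·1·1 = 3
Sum: F(3, 5, 1) = (9) + (-30) + (-9) + (-25) + (3) = -52.
Reducing mod 7: -52 ≡ 4 (mod 7).
Since F(a, b, c) ≡ 4 ≠ 0 (mod 7), P does NOT lie on the curve.


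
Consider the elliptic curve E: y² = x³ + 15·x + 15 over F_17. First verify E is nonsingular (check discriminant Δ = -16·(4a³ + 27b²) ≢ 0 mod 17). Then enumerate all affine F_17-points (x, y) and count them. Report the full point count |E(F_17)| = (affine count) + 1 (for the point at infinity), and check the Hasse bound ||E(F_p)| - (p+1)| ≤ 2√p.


Affine points = {(0, 7), (0, 10), (2, 6), (2, 11), (3, 6), (3, 11), (6, 7), (6, 10), (7, 2), (7, 15), (8, 1), (8, 16), (10, 3), (10, 14), (11, 7), (11, 10), (12, 6), (12, 11), (16, 4), (16, 13)}; affine count = 20; |E(F_17)| = 21.

Discriminant check: Δ ∝ 4a³ + 27b² = 4·15³ + 27·15² = 4·3375 + 27·225 ≡ 8 (mod 17). Nonzero ⇒ E is nonsingular.
For each x ∈ F_17, compute rhs = x³ + 15·x + 15 mod 17, then count y ∈ F_17 with y² ≡ rhs.
  x = 0: rhs = 15, matching y values: 7, 10 (2 points).
  x = 1: rhs = 14, matching y values: none (0 points).
  x = 2: rhs = 2, matching y values: 6, 11 (2 points).
  x = 3: rhs = 2, matching y values: 6, 11 (2 points).
  x = 4: rhs = 3, matching y values: none (0 points).
  x = 5: rhs = 11, matching y values: none (0 points).
  x = 6: rhs = 15, matching y values: 7, 10 (2 points).
  x = 7: rhs = 4, matching y values: 2, 15 (2 points).
  x = 8: rhs = 1, matching y values: 1, 16 (2 points).
  x = 9: rhs = 12, matching y values: none (0 points).
  x = 10: rhs = 9, matching y values: 3, 14 (2 points).
  x = 11: rhs = 15, matching y values: 7, 10 (2 points).
  x = 12: rhs = 2, matching y values: 6, 11 (2 points).
  x = 13: rhs = 10, matching y values: none (0 points).
  x = 14: rhs = 11, matching y values: none (0 points).
  x = 15: rhs = 11, matching y values: none (0 points).
  x = 16: rhs = 16, matching y values: 4, 13 (2 points).
Total affine count: 20.
Full point count |E(F_17)| = 20 + 1 = 21.
Hasse bound: |21 − (17+1)| = |3| = 3 ≤ 2√17 ≈ 8.2462 ✓.


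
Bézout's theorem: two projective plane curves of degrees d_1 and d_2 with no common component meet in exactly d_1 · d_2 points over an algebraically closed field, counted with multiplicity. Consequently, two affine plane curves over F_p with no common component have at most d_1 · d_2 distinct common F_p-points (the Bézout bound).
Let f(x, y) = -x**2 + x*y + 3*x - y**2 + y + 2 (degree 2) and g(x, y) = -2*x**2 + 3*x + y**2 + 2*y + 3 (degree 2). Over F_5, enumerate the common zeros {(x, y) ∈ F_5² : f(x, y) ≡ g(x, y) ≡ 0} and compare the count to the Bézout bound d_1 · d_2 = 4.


Common zeros: {(2, 4)}; count = 1; Bézout bound = 4.

deg(f) = 2, deg(g) = 2, so Bézout bound = 4.
Scan x ∈ F_5. For each x, list the y ∈ F_5 with f(x, y) ≡ 0 and those with g(x, y) ≡ 0 (mod 5); the common zeros in that column are the intersection.
  x = 0: f ≡ 0 at y ∈ {2, 4}; g ≡ 0 at y ∈ ∅; common: ∅.
  x = 1: f ≡ 0 at y ∈ {1}; g ≡ 0 at y ∈ ∅; common: ∅.
  x = 2: f ≡ 0 at y ∈ {4}; g ≡ 0 at y ∈ {4}; common: {4}.
  x = 3: f ≡ 0 at y ∈ {1, 3}; g ≡ 0 at y ∈ ∅; common: ∅.
  x = 4: f ≡ 0 at y ∈ ∅; g ≡ 0 at y ∈ ∅; common: ∅.
Collecting: common zeros = {(2, 4)}, so the count is 1.
Comparison with the Bézout bound: 1 ≤ 4 = deg(f)·deg(g), as expected for curves with no common component (the affine F_5-count falls short of the bound because intersections may lie at infinity, over extension fields, or carry multiplicity).


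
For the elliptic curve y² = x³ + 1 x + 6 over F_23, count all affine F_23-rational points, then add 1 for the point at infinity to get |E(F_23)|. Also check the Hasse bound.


Affine points = {(0, 11), (0, 12), (1, 10), (1, 13), (2, 4), (2, 19), (3, 6), (3, 17), (9, 10), (9, 13), (10, 2), (10, 21), (13, 10), (13, 13), (14, 2), (14, 21), (16, 1), (16, 22), (22, 2), (22, 21)}; affine count = 20; |E(F_23)| = 21.

Discriminant check: Δ ∝ 4a³ + 27b² = 4·1³ + 27·6² = 4·1 + 27·36 ≡ 10 (mod 23). Nonzero ⇒ E is nonsingular.
For each x ∈ F_23, compute rhs = x³ + 1·x + 6 mod 23, then count y ∈ F_23 with y² ≡ rhs.
  x = 0: rhs = 6, matching y values: 11, 12 (2 points).
  x = 1: rhs = 8, matching y values: 10, 13 (2 points).
  x = 2: rhs = 16, matching y values: 4, 19 (2 points).
  x = 3: rhs = 13, matching y values: 6, 17 (2 points).
  x = 4: rhs = 5, matching y values: none (0 points).
  x = 5: rhs = 21, matching y values: none (0 points).
  x = 6: rhs = 21, matching y values: none (0 points).
  x = 7: rhs = 11, matching y values: none (0 points).
  x = 8: rhs = 20, matching y values: none (0 points).
  x = 9: rhs = 8, matching y values: 10, 13 (2 points).
  x = 10: rhs = 4, matching y values: 2, 21 (2 points).
  x = 11: rhs = 14, matching y values: none (0 points).
  x = 12: rhs = 21, matching y values: none (0 points).
  x = 13: rhs = 8, matching y values: 10, 13 (2 points).
  x = 14: rhs = 4, matching y values: 2, 21 (2 points).
  x = 15: rhs = 15, matching y values: none (0 points).
  x = 16: rhs = 1, matching y values: 1, 22 (2 points).
  x = 17: rhs = 14, matching y values: none (0 points).
  x = 18: rhs = 14, matching y values: none (0 points).
  x = 19: rhs = 7, matching y values: none (0 points).
  x = 20: rhs = 22, matching y values: none (0 points).
  x = 21: rhs = 19, matching y values: none (0 points).
  x = 22: rhs = 4, matching y values: 2, 21 (2 points).
Total affine count: 20.
Full point count |E(F_23)| = 20 + 1 = 21.
Hasse bound: |21 − (23+1)| = |-3| = 3 ≤ 2√23 ≈ 9.5917 ✓.


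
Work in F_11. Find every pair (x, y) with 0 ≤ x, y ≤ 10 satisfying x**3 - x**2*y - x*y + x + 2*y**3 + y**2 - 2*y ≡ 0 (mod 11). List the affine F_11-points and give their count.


Affine F_11-points: {(0, 0), (2, 8), (3, 2), (4, 2), (4, 7), (6, 2), (6, 7), (7, 10), (8, 7), (9, 1), (10, 3)}; count = 11.

For each of the 121 pairs (x, y) ∈ F_11², evaluate f(x, y) mod 11. Record the zeros.
  x = 0: [0↦0, 1↦1, 2↦5, 3↦2, 4↦4, 5↦1, 6↦5, 7↦6, 8↦5, 9↦3, 10↦1]  zeros at y ∈ {0}
  x = 1: [0↦2, 1↦1, 2↦3, 3↦9, 4↦9, 5↦4, 6↦6, 7↦5, 8↦2, 9↦9, 10↦5]  zeros at y ∈ ∅
  x = 2: [0↦10, 1↦5, 2↦3, 3↦5, 4↦1, 5↦3, 6↦1, 7↦7, 8↦0, 9↦3, 10↦6]  zeros at y ∈ {8}
  x = 3: [0↦8, 1↦8, 2↦0, 3↦7, 4↦8, 5↦4, 6↦7, 7↦7, 8↦5, 9↦2, 10↦10]  zeros at y ∈ {2}
  x = 4: [0↦2, 1↦5, 2↦0, 3↦10, 4↦3, 5↦2, 6↦8, 7↦0, 8↦1, 9↦1, 10↦1]  zeros at y ∈ {2, 7}
  x = 5: [0↦9, 1↦2, 2↦9, 3↦9, 4↦3, 5↦3, 6↦10, 7↦3, 8↦5, 9↦6, 10↦7]  zeros at y ∈ ∅
  x = 6: [0↦2, 1↦5, 2↦0, 3↦10, 4↦3, 5↦2, 6↦8, 7↦0, 8↦1, 9↦1, 10↦1]  zeros at y ∈ {2, 7}
  x = 7: [0↦9, 1↦9, 2↦1, 3↦8, 4↦9, 5↦5, 6↦8, 7↦8, 8↦6, 9↦3, 10↦0]  zeros at y ∈ {10}
  x = 8: [0↦3, 1↦9, 2↦7, 3↦9, 4↦5, 5↦7, 6↦5, 7↦0, 8↦4, 9↦7, 10↦10]  zeros at y ∈ {7}
  x = 9: [0↦1, 1↦0, 2↦2, 3↦8, 4↦8, 5↦3, 6↦5, 7↦4, 8↦1, 9↦8, 10↦4]  zeros at y ∈ {1}
  x = 10: [0↦9, 1↦10, 2↦3, 3↦0, 4↦2, 5↦10, 6↦3, 7↦4, 8↦3, 9↦1, 10↦10]  zeros at y ∈ {3}
Collecting zeros: affine points = {(0, 0), (2, 8), (3, 2), (4, 2), (4, 7), (6, 2), (6, 7), (7, 10), (8, 7), (9, 1), (10, 3)}.
Total count |C(F_11)_aff| = 11.


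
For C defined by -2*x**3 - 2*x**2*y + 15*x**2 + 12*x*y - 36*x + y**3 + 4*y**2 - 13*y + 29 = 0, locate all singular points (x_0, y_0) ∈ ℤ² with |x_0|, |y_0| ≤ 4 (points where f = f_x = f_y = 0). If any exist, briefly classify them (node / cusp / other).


Singular points: {(3, -1)}; classification: node.

Compute partial derivatives:
  f_x = -6*x**2 - 4*x*y + 30*x + 12*y - 36.
  f_y = -2*x**2 + 12*x + 3*y**2 + 8*y - 13.
Scan x_0 ∈ {−4, ..., 4}. For each x_0, f_y(x_0, y) is a polynomial in y; find its integer roots y ∈ {−4, ..., 4}, then test f_x and f at those candidates.
  x = -4: f_y(-4, y) = 3*y**2 + 8*y - 93; no integer root y with |y| ≤ 4.
  x = -3: f_y(-3, y) = 3*y**2 + 8*y - 67; no integer root y with |y| ≤ 4.
  x = -2: f_y(-2, y) = 3*y**2 + 8*y - 45; no integer root y with |y| ≤ 4.
  x = -1: f_y(-1, y) = 3*y**2 + 8*y - 27; no integer root y with |y| ≤ 4.
  x = 0: f_y(0, y) = 3*y**2 + 8*y - 13; no integer root y with |y| ≤ 4.
  x = 1: f_y(1, y) = 3*y**2 + 8*y - 3; vanishes at y ∈ {-3}. (1, -3): f_x = -36 ≠ 0.
  x = 2: f_y(2, y) = 3*y**2 + 8*y + 3; no integer root y with |y| ≤ 4.
  x = 3: f_y(3, y) = 3*y**2 + 8*y + 5; vanishes at y ∈ {-1}. (3, -1): f_x = 0, f = 0 — SINGULAR.
  x = 4: f_y(4, y) = 3*y**2 + 8*y + 3; no integer root y with |y| ≤ 4.
Only singular point on the grid: (3, -1).
Classify: substitute x = 3 + u, y = -1 + v and expand: f = -2*u**3 - 2*u**2*v - u**2 + v**3 + v**2.
No constant or linear terms (consistent with a singular point). Quadratic part: -u**2 + v**2. Cubic part: -2*u**3 - 2*u**2*v + v**3.
The quadratic part v**2 - u**2 = (v − u)(v + u) splits into two distinct linear factors, so there are two distinct tangent lines y − -1 = ±(x − 3) — this is a node (ordinary double point).
Classification: node.


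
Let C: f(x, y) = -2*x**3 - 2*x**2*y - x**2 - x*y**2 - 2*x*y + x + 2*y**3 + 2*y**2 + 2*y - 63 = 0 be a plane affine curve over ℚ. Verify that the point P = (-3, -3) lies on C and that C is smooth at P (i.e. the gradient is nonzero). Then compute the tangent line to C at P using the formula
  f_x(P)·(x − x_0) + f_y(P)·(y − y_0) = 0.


Tangent line at P: -86*x + 14*y - 216 = 0.

Step 1: f(-3, -3) = 0, so P lies on C.
Step 2: partial derivatives
  f_x(x, y) = -6*x**2 - 4*x*y - 2*x - y**2 - 2*y + 1, f_y(x, y) = -2*x**2 - 2*x*y - 2*x + 6*y**2 + 4*y + 2.
  f_x(P) = -86, f_y(P) = 14 (gradient nonzero, so P is smooth).
Step 3: tangent line at P: -86·(x − -3) + 14·(y − -3) = 0.
Expanding: -86*x + 14*y - 216 = 0.


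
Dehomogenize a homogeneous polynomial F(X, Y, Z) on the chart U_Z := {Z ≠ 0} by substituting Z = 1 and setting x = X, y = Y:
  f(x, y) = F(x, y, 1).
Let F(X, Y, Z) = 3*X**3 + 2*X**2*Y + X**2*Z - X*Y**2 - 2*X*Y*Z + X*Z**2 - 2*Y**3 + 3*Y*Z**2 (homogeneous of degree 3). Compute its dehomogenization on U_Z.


f(x, y) = 3*x**3 + 2*x**2*y + x**2 - x*y**2 - 2*x*y + x - 2*y**3 + 3*y

On U_Z we set Z = 1. Each monomial c·X^i·Y^j·Z^k in F becomes c·x^i·y^j·1^k = c·x^i·y^j.
Substituting Z = 1: F(X, Y, 1) = 3*x**3 + 2*x**2*y + x**2 - x*y**2 - 2*x*y + x - 2*y**3 + 3*y.
Note: deg(f) ≤ deg(F) = 3; strict inequality happens when F is divisible by Z (lost terms).


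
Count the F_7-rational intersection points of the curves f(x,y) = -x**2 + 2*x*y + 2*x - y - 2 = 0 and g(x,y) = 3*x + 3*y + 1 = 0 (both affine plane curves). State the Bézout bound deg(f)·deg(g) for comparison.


Common zeros: {(1, 1), (6, 3)}; count = 2; Bézout bound = 2.

deg(f) = 2, deg(g) = 1, so Bézout bound = 2.
Scan x ∈ F_7. For each x, list the y ∈ F_7 with f(x, y) ≡ 0 and those with g(x, y) ≡ 0 (mod 7); the common zeros in that column are the intersection.
  x = 0: f ≡ 0 at y ∈ {5}; g ≡ 0 at y ∈ {2}; common: ∅.
  x = 1: f ≡ 0 at y ∈ {1}; g ≡ 0 at y ∈ {1}; common: {1}.
  x = 2: f ≡ 0 at y ∈ {3}; g ≡ 0 at y ∈ {0}; common: ∅.
  x = 3: f ≡ 0 at y ∈ {1}; g ≡ 0 at y ∈ {6}; common: ∅.
  x = 4: f ≡ 0 at y ∈ ∅; g ≡ 0 at y ∈ {5}; common: ∅.
  x = 5: f ≡ 0 at y ∈ {5}; g ≡ 0 at y ∈ {4}; common: ∅.
  x = 6: f ≡ 0 at y ∈ {3}; g ≡ 0 at y ∈ {3}; common: {3}.
Collecting: common zeros = {(1, 1), (6, 3)}, so the count is 2.
Comparison with the Bézout bound: 2 ≤ 2 = deg(f)·deg(g), as expected for curves with no common component (the bound is attained).


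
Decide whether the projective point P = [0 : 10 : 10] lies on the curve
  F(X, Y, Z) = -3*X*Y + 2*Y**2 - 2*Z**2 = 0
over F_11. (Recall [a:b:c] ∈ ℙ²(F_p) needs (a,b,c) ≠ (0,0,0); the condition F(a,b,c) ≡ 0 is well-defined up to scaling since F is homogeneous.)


F(0,10,10) ≡ 0 (mod 11); P is on the curve.

Evaluate F(0, 10, 10) term-by-term (mod 11).
  -3*X*Y ↦ -3·0·10·1 = 0
  2*Y**2 ↦ 2·1·100·1 = 200
  -2*Z**2 ↦ -2·1·1·100 = -200
Sum: F(0, 10, 10) = (0) + (200) + (-200) = 0.
Reducing mod 11: 0 ≡ 0 (mod 11).
Since F(a, b, c) ≡ 0 (mod 11), P lies on the curve.


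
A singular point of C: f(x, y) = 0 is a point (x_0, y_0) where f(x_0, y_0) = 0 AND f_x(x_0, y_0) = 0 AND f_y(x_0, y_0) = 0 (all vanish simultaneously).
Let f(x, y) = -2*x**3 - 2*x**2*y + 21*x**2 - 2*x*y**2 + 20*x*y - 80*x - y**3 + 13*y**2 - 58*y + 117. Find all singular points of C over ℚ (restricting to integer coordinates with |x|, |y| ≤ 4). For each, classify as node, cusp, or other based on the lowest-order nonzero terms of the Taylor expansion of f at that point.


Singular points: {(3, 2)}; classification: node.

Compute partial derivatives:
  f_x = -6*x**2 - 4*x*y + 42*x - 2*y**2 + 20*y - 80.
  f_y = -2*x**2 - 4*x*y + 20*x - 3*y**2 + 26*y - 58.
Scan x_0 ∈ {−4, ..., 4}. For each x_0, f_y(x_0, y) is a polynomial in y; find its integer roots y ∈ {−4, ..., 4}, then test f_x and f at those candidates.
  x = -4: f_y(-4, y) = -3*y**2 + 42*y - 170; no integer root y with |y| ≤ 4.
  x = -3: f_y(-3, y) = -3*y**2 + 38*y - 136; no integer root y with |y| ≤ 4.
  x = -2: f_y(-2, y) = -3*y**2 + 34*y - 106; no integer root y with |y| ≤ 4.
  x = -1: f_y(-1, y) = -3*y**2 + 30*y - 80; no integer root y with |y| ≤ 4.
  x = 0: f_y(0, y) = -3*y**2 + 26*y - 58; no integer root y with |y| ≤ 4.
  x = 1: f_y(1, y) = -3*y**2 + 22*y - 40; vanishes at y ∈ {4}. (1, 4): f_x = -12 ≠ 0.
  x = 2: f_y(2, y) = -3*y**2 + 18*y - 26; no integer root y with |y| ≤ 4.
  x = 3: f_y(3, y) = -3*y**2 + 14*y - 16; vanishes at y ∈ {2}. (3, 2): f_x = 0, f = 0 — SINGULAR.
  x = 4: f_y(4, y) = -3*y**2 + 10*y - 10; no integer root y with |y| ≤ 4.
Only singular point on the grid: (3, 2).
Classify: substitute x = 3 + u, y = 2 + v and expand: f = -2*u**3 - 2*u**2*v - u**2 - 2*u*v**2 - v**3 + v**2.
No constant or linear terms (consistent with a singular point). Quadratic part: -u**2 + v**2. Cubic part: -2*u**3 - 2*u**2*v - 2*u*v**2 - v**3.
The quadratic part v**2 - u**2 = (v − u)(v + u) splits into two distinct linear factors, so there are two distinct tangent lines y − 2 = ±(x − 3) — this is a node (ordinary double point).
Classification: node.


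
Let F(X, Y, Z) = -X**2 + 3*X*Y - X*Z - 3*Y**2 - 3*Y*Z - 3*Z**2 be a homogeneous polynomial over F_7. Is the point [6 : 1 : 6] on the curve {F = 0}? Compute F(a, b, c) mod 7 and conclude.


F(6,1,6) ≡ 6 (mod 7); P is NOT on the curve.

Evaluate F(6, 1, 6) term-by-term (mod 7).
  -X**2 ↦ -1·36·1·1 = -36
  3*X*Y ↦ 3·6·1·1 = 18
  -X*Z ↦ -1·6·1·6 = -36
  -3*Y**2 ↦ -3·1·1·1 = -3
  -3*Y*Z ↦ -3·1·1·6 = -18
  -3*Z**2 ↦ -3·1·1·36 = -108
Sum: F(6, 1, 6) = (-36) + (18) + (-36) + (-3) + (-18) + (-108) = -183.
Reducing mod 7: -183 ≡ 6 (mod 7).
Since F(a, b, c) ≡ 6 ≠ 0 (mod 7), P does NOT lie on the curve.


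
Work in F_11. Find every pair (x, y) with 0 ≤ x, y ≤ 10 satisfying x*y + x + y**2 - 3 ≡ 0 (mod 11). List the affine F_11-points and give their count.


Affine F_11-points: {(0, 5), (0, 6), (1, 1), (1, 9), (3, 0), (3, 8), (4, 3), (4, 4), (7, 2), (8, 7)}; count = 10.

For each of the 121 pairs (x, y) ∈ F_11², evaluate f(x, y) mod 11. Record the zeros.
  x = 0: [0↦8, 1↦9, 2↦1, 3↦6, 4↦2, 5↦0, 6↦0, 7↦2, 8↦6, 9↦1, 10↦9]  zeros at y ∈ {5, 6}
  x = 1: [0↦9, 1↦0, 2↦4, 3↦10, 4↦7, 5↦6, 6↦7, 7↦10, 8↦4, 9↦0, 10↦9]  zeros at y ∈ {1, 9}
  x = 2: [0↦10, 1↦2, 2↦7, 3↦3, 4↦1, 5↦1, 6↦3, 7↦7, 8↦2, 9↦10, 10↦9]  zeros at y ∈ ∅
  x = 3: [0↦0, 1↦4, 2↦10, 3↦7, 4↦6, 5↦7, 6↦10, 7↦4, 8↦0, 9↦9, 10↦9]  zeros at y ∈ {0, 8}
  x = 4: [0↦1, 1↦6, 2↦2, 3↦0, 4↦0, 5↦2, 6↦6, 7↦1, 8↦9, 9↦8, 10↦9]  zeros at y ∈ {3, 4}
  x = 5: [0↦2, 1↦8, 2↦5, 3↦4, 4↦5, 5↦8, 6↦2, 7↦9, 8↦7, 9↦7, 10↦9]  zeros at y ∈ ∅
  x = 6: [0↦3, 1↦10, 2↦8, 3↦8, 4↦10, 5↦3, 6↦9, 7↦6, 8↦5, 9↦6, 10↦9]  zeros at y ∈ ∅
  x = 7: [0↦4, 1↦1, 2↦0, 3↦1, 4↦4, 5↦9, 6↦5, 7↦3, 8↦3, 9↦5, 10↦9]  zeros at y ∈ {2}
  x = 8: [0↦5, 1↦3, 2↦3, 3↦5, 4↦9, 5↦4, 6↦1, 7↦0, 8↦1, 9↦4, 10↦9]  zeros at y ∈ {7}
  x = 9: [0↦6, 1↦5, 2↦6, 3↦9, 4↦3, 5↦10, 6↦8, 7↦8, 8↦10, 9↦3, 10↦9]  zeros at y ∈ ∅
  x = 10: [0↦7, 1↦7, 2↦9, 3↦2, 4↦8, 5↦5, 6↦4, 7↦5, 8↦8, 9↦2, 10↦9]  zeros at y ∈ ∅
Collecting zeros: affine points = {(0, 5), (0, 6), (1, 1), (1, 9), (3, 0), (3, 8), (4, 3), (4, 4), (7, 2), (8, 7)}.
Total count |C(F_11)_aff| = 10.


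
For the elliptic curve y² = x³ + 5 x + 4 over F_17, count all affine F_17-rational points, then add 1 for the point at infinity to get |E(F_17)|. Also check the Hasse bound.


Affine points = {(0, 2), (0, 15), (5, 1), (5, 16), (7, 5), (7, 12), (9, 8), (9, 9), (10, 0), (11, 8), (11, 9), (14, 8), (14, 9), (16, 7), (16, 10)}; affine count = 15; |E(F_17)| = 16.

Discriminant check: Δ ∝ 4a³ + 27b² = 4·5³ + 27·4² = 4·125 + 27·16 ≡ 14 (mod 17). Nonzero ⇒ E is nonsingular.
For each x ∈ F_17, compute rhs = x³ + 5·x + 4 mod 17, then count y ∈ F_17 with y² ≡ rhs.
  x = 0: rhs = 4, matching y values: 2, 15 (2 points).
  x = 1: rhs = 10, matching y values: none (0 points).
  x = 2: rhs = 5, matching y values: none (0 points).
  x = 3: rhs = 12, matching y values: none (0 points).
  x = 4: rhs = 3, matching y values: none (0 points).
  x = 5: rhs = 1, matching y values: 1, 16 (2 points).
  x = 6: rhs = 12, matching y values: none (0 points).
  x = 7: rhs = 8, matching y values: 5, 12 (2 points).
  x = 8: rhs = 12, matching y values: none (0 points).
  x = 9: rhs = 13, matching y values: 8, 9 (2 points).
  x = 10: rhs = 0, matching y values: 0 (1 points).
  x = 11: rhs = 13, matching y values: 8, 9 (2 points).
  x = 12: rhs = 7, matching y values: none (0 points).
  x = 13: rhs = 5, matching y values: none (0 points).
  x = 14: rhs = 13, matching y values: 8, 9 (2 points).
  x = 15: rhs = 3, matching y values: none (0 points).
  x = 16: rhs = 15, matching y values: 7, 10 (2 points).
Total affine count: 15.
Full point count |E(F_17)| = 15 + 1 = 16.
Hasse bound: |16 − (17+1)| = |-2| = 2 ≤ 2√17 ≈ 8.2462 ✓.


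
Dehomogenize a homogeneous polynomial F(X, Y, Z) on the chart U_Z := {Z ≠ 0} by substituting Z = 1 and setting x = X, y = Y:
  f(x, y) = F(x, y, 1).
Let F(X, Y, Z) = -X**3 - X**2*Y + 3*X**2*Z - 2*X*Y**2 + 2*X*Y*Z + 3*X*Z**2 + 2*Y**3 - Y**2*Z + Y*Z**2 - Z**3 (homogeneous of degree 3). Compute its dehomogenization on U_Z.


f(x, y) = -x**3 - x**2*y + 3*x**2 - 2*x*y**2 + 2*x*y + 3*x + 2*y**3 - y**2 + y - 1

On U_Z we set Z = 1. Each monomial c·X^i·Y^j·Z^k in F becomes c·x^i·y^j·1^k = c·x^i·y^j.
Substituting Z = 1: F(X, Y, 1) = -x**3 - x**2*y + 3*x**2 - 2*x*y**2 + 2*x*y + 3*x + 2*y**3 - y**2 + y - 1.
Note: deg(f) ≤ deg(F) = 3; strict inequality happens when F is divisible by Z (lost terms).


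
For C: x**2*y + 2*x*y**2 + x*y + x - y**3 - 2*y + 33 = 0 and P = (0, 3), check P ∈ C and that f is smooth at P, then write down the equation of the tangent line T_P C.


Tangent line at P: 22*x - 29*y + 87 = 0.

Step 1: f(0, 3) = 0, so P lies on C.
Step 2: partial derivatives
  f_x(x, y) = 2*x*y + 2*y**2 + y + 1, f_y(x, y) = x**2 + 4*x*y + x - 3*y**2 - 2.
  f_x(P) = 22, f_y(P) = -29 (gradient nonzero, so P is smooth).
Step 3: tangent line at P: 22·(x − 0) + -29·(y − 3) = 0.
Expanding: 22*x - 29*y + 87 = 0.


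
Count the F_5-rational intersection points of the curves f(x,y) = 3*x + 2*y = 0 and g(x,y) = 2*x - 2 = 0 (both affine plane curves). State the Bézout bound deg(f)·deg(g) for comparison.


Common zeros: {(1, 1)}; count = 1; Bézout bound = 1.

deg(f) = 1, deg(g) = 1, so Bézout bound = 1.
Scan x ∈ F_5. For each x, list the y ∈ F_5 with f(x, y) ≡ 0 and those with g(x, y) ≡ 0 (mod 5); the common zeros in that column are the intersection.
  x = 0: f ≡ 0 at y ∈ {0}; g ≡ 0 at y ∈ ∅; common: ∅.
  x = 1: f ≡ 0 at y ∈ {1}; g ≡ 0 at y ∈ {0, 1, 2, 3, 4}; common: {1}.
  x = 2: f ≡ 0 at y ∈ {2}; g ≡ 0 at y ∈ ∅; common: ∅.
  x = 3: f ≡ 0 at y ∈ {3}; g ≡ 0 at y ∈ ∅; common: ∅.
  x = 4: f ≡ 0 at y ∈ {4}; g ≡ 0 at y ∈ ∅; common: ∅.
Collecting: common zeros = {(1, 1)}, so the count is 1.
Comparison with the Bézout bound: 1 ≤ 1 = deg(f)·deg(g), as expected for curves with no common component (the bound is attained).


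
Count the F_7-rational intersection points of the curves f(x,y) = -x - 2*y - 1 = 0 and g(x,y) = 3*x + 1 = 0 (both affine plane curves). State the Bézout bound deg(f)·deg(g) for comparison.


Common zeros: {(2, 2)}; count = 1; Bézout bound = 1.

deg(f) = 1, deg(g) = 1, so Bézout bound = 1.
Scan x ∈ F_7. For each x, list the y ∈ F_7 with f(x, y) ≡ 0 and those with g(x, y) ≡ 0 (mod 7); the common zeros in that column are the intersection.
  x = 0: f ≡ 0 at y ∈ {3}; g ≡ 0 at y ∈ ∅; common: ∅.
  x = 1: f ≡ 0 at y ∈ {6}; g ≡ 0 at y ∈ ∅; common: ∅.
  x = 2: f ≡ 0 at y ∈ {2}; g ≡ 0 at y ∈ {0, 1, 2, 3, 4, 5, 6}; common: {2}.
  x = 3: f ≡ 0 at y ∈ {5}; g ≡ 0 at y ∈ ∅; common: ∅.
  x = 4: f ≡ 0 at y ∈ {1}; g ≡ 0 at y ∈ ∅; common: ∅.
  x = 5: f ≡ 0 at y ∈ {4}; g ≡ 0 at y ∈ ∅; common: ∅.
  x = 6: f ≡ 0 at y ∈ {0}; g ≡ 0 at y ∈ ∅; common: ∅.
Collecting: common zeros = {(2, 2)}, so the count is 1.
Comparison with the Bézout bound: 1 ≤ 1 = deg(f)·deg(g), as expected for curves with no common component (the bound is attained).


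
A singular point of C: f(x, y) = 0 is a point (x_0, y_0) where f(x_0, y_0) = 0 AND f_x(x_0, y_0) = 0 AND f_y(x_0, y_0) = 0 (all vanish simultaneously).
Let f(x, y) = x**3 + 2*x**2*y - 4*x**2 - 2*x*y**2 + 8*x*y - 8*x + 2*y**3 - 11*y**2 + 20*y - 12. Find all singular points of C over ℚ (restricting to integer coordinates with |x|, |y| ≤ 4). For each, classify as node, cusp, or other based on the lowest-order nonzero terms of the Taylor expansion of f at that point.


Singular points: {(0, 2)}; classification: cusp.

Compute partial derivatives:
  f_x = 3*x**2 + 4*x*y - 8*x - 2*y**2 + 8*y - 8.
  f_y = 2*x**2 - 4*x*y + 8*x + 6*y**2 - 22*y + 20.
Scan x_0 ∈ {−4, ..., 4}. For each x_0, f_y(x_0, y) is a polynomial in y; find its integer roots y ∈ {−4, ..., 4}, then test f_x and f at those candidates.
  x = -4: f_y(-4, y) = 6*y**2 - 6*y + 20; no integer root y with |y| ≤ 4.
  x = -3: f_y(-3, y) = 6*y**2 - 10*y + 14; no integer root y with |y| ≤ 4.
  x = -2: f_y(-2, y) = 6*y**2 - 14*y + 12; no integer root y with |y| ≤ 4.
  x = -1: f_y(-1, y) = 6*y**2 - 18*y + 14; no integer root y with |y| ≤ 4.
  x = 0: f_y(0, y) = 6*y**2 - 22*y + 20; vanishes at y ∈ {2}. (0, 2): f_x = 0, f = 0 — SINGULAR.
  x = 1: f_y(1, y) = 6*y**2 - 26*y + 30; no integer root y with |y| ≤ 4.
  x = 2: f_y(2, y) = 6*y**2 - 30*y + 44; no integer root y with |y| ≤ 4.
  x = 3: f_y(3, y) = 6*y**2 - 34*y + 62; no integer root y with |y| ≤ 4.
  x = 4: f_y(4, y) = 6*y**2 - 38*y + 84; no integer root y with |y| ≤ 4.
Only singular point on the grid: (0, 2).
Classify: substitute x = 0 + u, y = 2 + v and expand: f = u**3 + 2*u**2*v - 2*u*v**2 + 2*v**3 + v**2.
No constant or linear terms (consistent with a singular point). Quadratic part: v**2. Cubic part: u**3 + 2*u**2*v - 2*u*v**2 + 2*v**3.
The quadratic part v**2 is a perfect square, so there is a single (double) tangent line v = 0, i.e. y = 2. Restricting the cubic part to that line (v = 0) leaves u**3 ≠ 0, so f is not divisible by v and the branch is v² ≈ -u**3 to lowest order — this is a cusp.
Classification: cusp.


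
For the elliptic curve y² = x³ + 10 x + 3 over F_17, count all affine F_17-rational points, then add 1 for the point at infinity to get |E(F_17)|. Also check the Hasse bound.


Affine points = {(3, 3), (3, 14), (5, 5), (5, 12), (7, 5), (7, 12), (8, 0), (10, 7), (10, 10), (11, 4), (11, 13), (12, 7), (12, 10), (13, 1), (13, 16), (15, 3), (15, 14), (16, 3), (16, 14)}; affine count = 19; |E(F_17)| = 20.

Discriminant check: Δ ∝ 4a³ + 27b² = 4·10³ + 27·3² = 4·1000 + 27·9 ≡ 10 (mod 17). Nonzero ⇒ E is nonsingular.
For each x ∈ F_17, compute rhs = x³ + 10·x + 3 mod 17, then count y ∈ F_17 with y² ≡ rhs.
  x = 0: rhs = 3, matching y values: none (0 points).
  x = 1: rhs = 14, matching y values: none (0 points).
  x = 2: rhs = 14, matching y values: none (0 points).
  x = 3: rhs = 9, matching y values: 3, 14 (2 points).
  x = 4: rhs = 5, matching y values: none (0 points).
  x = 5: rhs = 8, matching y values: 5, 12 (2 points).
  x = 6: rhs = 7, matching y values: none (0 points).
  x = 7: rhs = 8, matching y values: 5, 12 (2 points).
  x = 8: rhs = 0, matching y values: 0 (1 points).
  x = 9: rhs = 6, matching y values: none (0 points).
  x = 10: rhs = 15, matching y values: 7, 10 (2 points).
  x = 11: rhs = 16, matching y values: 4, 13 (2 points).
  x = 12: rhs = 15, matching y values: 7, 10 (2 points).
  x = 13: rhs = 1, matching y values: 1, 16 (2 points).
  x = 14: rhs = 14, matching y values: none (0 points).
  x = 15: rhs = 9, matching y values: 3, 14 (2 points).
  x = 16: rhs = 9, matching y values: 3, 14 (2 points).
Total affine count: 19.
Full point count |E(F_17)| = 19 + 1 = 20.
Hasse bound: |20 − (17+1)| = |2| = 2 ≤ 2√17 ≈ 8.2462 ✓.


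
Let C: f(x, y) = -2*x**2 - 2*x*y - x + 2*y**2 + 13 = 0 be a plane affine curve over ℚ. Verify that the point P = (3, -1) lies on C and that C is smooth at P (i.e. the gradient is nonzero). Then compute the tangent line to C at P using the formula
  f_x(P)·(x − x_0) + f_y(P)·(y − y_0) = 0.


Tangent line at P: -11*x - 10*y + 23 = 0.

Step 1: f(3, -1) = 0, so P lies on C.
Step 2: partial derivatives
  f_x(x, y) = -4*x - 2*y - 1, f_y(x, y) = -2*x + 4*y.
  f_x(P) = -11, f_y(P) = -10 (gradient nonzero, so P is smooth).
Step 3: tangent line at P: -11·(x − 3) + -10·(y − -1) = 0.
Expanding: -11*x - 10*y + 23 = 0.


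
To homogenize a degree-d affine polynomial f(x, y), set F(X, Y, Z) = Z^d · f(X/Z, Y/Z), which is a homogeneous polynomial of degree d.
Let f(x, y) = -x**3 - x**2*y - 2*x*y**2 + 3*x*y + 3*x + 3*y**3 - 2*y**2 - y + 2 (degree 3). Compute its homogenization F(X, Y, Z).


F(X, Y, Z) = -X**3 - X**2*Y - 2*X*Y**2 + 3*X*Y*Z + 3*X*Z**2 + 3*Y**3 - 2*Y**2*Z - Y*Z**2 + 2*Z**3

deg(f) = 3.
Substitute x = X/Z, y = Y/Z into f, then multiply by Z^3.
  monomial -1·x^3·y^0 ↦ -1·X^3·Y^0·Z^0.
  monomial -1·x^2·y^1 ↦ -1·X^2·Y^1·Z^0.
  monomial -2·x^1·y^2 ↦ -2·X^1·Y^2·Z^0.
  monomial 3·x^1·y^1 ↦ 3·X^1·Y^1·Z^1.
  monomial 3·x^1·y^0 ↦ 3·X^1·Y^0·Z^2.
  monomial 3·x^0·y^3 ↦ 3·X^0·Y^3·Z^0.
  monomial -2·x^0·y^2 ↦ -2·X^0·Y^2·Z^1.
  monomial -1·x^0·y^1 ↦ -1·X^0·Y^1·Z^2.
  monomial 2·x^0·y^0 ↦ 2·X^0·Y^0·Z^3.
Collecting: F(X, Y, Z) = -X**3 - X**2*Y - 2*X*Y**2 + 3*X*Y*Z + 3*X*Z**2 + 3*Y**3 - 2*Y**2*Z - Y*Z**2 + 2*Z**3.


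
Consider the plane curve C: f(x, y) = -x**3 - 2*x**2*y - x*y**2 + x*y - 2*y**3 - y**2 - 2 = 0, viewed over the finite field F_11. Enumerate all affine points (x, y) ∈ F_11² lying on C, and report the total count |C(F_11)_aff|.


Affine F_11-points: {(0, 2), (0, 7), (1, 5), (4, 0), (5, 6), (6, 6), (9, 8), (10, 6)}; count = 8.

For each of the 121 pairs (x, y) ∈ F_11², evaluate f(x, y) mod 11. Record the zeros.
  x = 0: [0↦9, 1↦6, 2↦0, 3↦1, 4↦8, 5↦9, 6↦3, 7↦0, 8↦10, 9↦10, 10↦10]  zeros at y ∈ {2, 7}
  x = 1: [0↦8, 1↦3, 2↦4, 3↦10, 4↦9, 5↦0, 6↦4, 7↦9, 8↦3, 9↦7, 10↦9]  zeros at y ∈ {5}
  x = 2: [0↦1, 1↦1, 2↦5, 3↦1, 4↦10, 5↦9, 6↦8, 7↦6, 8↦2, 9↦6, 10↦6]  zeros at y ∈ ∅
  x = 3: [0↦4, 1↦5, 2↦8, 3↦1, 4↦5, 5↦8, 6↦9, 7↦7, 8↦1, 9↦1, 10↦6]  zeros at y ∈ ∅
  x = 4: [0↦0, 1↦9, 2↦7, 3↦4, 4↦10, 5↦2, 6↦1, 7↦6, 8↦5, 9↦8, 10↦3]  zeros at y ∈ {0}
  x = 5: [0↦5, 1↦7, 2↦7, 3↦4, 4↦8, 5↦7, 6↦0, 7↦8, 8↦8, 9↦10, 10↦2]  zeros at y ∈ {6}
  x = 6: [0↦2, 1↦4, 2↦2, 3↦6, 4↦4, 5↦6, 6↦0, 7↦7, 8↦4, 9↦1, 10↦8]  zeros at y ∈ {6}
  x = 7: [0↦7, 1↦5, 2↦8, 3↦4, 4↦3, 5↦4, 6↦6, 7↦8, 8↦9, 9↦8, 10↦4]  zeros at y ∈ ∅
  x = 8: [0↦3, 1↦4, 2↦8, 3↦3, 4↦10, 5↦6, 6↦1, 7↦5, 8↦6, 9↦3, 10↦6]  zeros at y ∈ ∅
  x = 9: [0↦6, 1↦6, 2↦7, 3↦8, 4↦8, 5↦6, 6↦1, 7↦3, 8↦0, 9↦2, 10↦8]  zeros at y ∈ {8}
  x = 10: [0↦10, 1↦5, 2↦10, 3↦2, 4↦2, 5↦9, 6↦0, 7↦7, 8↦7, 9↦10, 10↦4]  zeros at y ∈ {6}
Collecting zeros: affine points = {(0, 2), (0, 7), (1, 5), (4, 0), (5, 6), (6, 6), (9, 8), (10, 6)}.
Total count |C(F_11)_aff| = 8.


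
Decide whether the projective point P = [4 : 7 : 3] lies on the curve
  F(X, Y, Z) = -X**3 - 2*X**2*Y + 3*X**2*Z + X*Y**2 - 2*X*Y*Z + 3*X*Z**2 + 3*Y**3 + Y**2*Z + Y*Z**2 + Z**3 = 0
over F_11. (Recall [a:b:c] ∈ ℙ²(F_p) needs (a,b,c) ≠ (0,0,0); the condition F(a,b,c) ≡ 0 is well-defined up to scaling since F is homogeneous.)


F(4,7,3) ≡ 4 (mod 11); P is NOT on the curve.

Evaluate F(4, 7, 3) term-by-term (mod 11).
  -X**3 ↦ -1·64·1·1 = -64
  -2*X**2*Y ↦ -2·16·7·1 = -224
  3*X**2*Z ↦ 3·16·1·3 = 144
  X*Y**2 ↦ 1·4·49·1 = 196
  -2*X*Y*Z ↦ -2·4·7·3 = -168
  3*X*Z**2 ↦ 3·4·1·9 = 108
  3*Y**3 ↦ 3·1·343·1 = 1029
  Y**2*Z ↦ 1·1·49·3 = 147
  Y*Z**2 ↦ 1·1·7·9 = 63
  Z**3 ↦ 1·1·1·27 = 27
Sum: F(4, 7, 3) = (-64) + (-224) + (144) + (196) + (-168) + (108) + (1029) + (147) + (63) + (27) = 1258.
Reducing mod 11: 1258 ≡ 4 (mod 11).
Since F(a, b, c) ≡ 4 ≠ 0 (mod 11), P does NOT lie on the curve.
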